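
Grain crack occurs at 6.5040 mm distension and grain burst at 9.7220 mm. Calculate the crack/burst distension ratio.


Formula: Ratio = crack / burst
Substituting: Ratio = 6.5040 / 9.7220
Result: 0.6690


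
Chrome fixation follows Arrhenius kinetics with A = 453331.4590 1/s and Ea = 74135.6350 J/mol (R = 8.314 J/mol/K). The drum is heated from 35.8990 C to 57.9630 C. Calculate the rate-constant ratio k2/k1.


T1 = 35.8990 + 273.15 = 309.0490 K; T2 = 57.9630 + 273.15 = 331.1130 K
k1 = A * exp(-Ea/(R*T1)) = 453331.4590 * exp(-74135.6350/(8.314*309.0490)) = 1.3358e-07 1/s
k2 = A * exp(-Ea/(R*T2)) = 453331.4590 * exp(-74135.6350/(8.314*331.1130)) = 9.1358e-07 1/s
k2/k1 = 9.1358e-07 / 1.3358e-07 = 6.8390


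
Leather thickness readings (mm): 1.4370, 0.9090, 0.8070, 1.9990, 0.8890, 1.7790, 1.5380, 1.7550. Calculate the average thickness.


Formula: Average = sum / n
Substituting: Average = 11.1130 / 8
Result: 1.3891 mm


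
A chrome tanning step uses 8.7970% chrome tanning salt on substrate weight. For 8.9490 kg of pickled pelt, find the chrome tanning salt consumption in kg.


Formula: Chrome = substrate * pct / 100
Substituting: Chrome = 8.9490 * 8.7970 / 100
Result: 0.7872 kg


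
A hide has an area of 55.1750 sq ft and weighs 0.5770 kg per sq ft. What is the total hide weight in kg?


Formula: Weight = area * weight_per_sqft
Substituting: Weight = 55.1750 * 0.5770
Result: 31.8360 kg


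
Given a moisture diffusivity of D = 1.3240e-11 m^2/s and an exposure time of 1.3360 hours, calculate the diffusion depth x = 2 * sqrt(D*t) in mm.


t = 1.3360 hr * 3600 = 4809.6000 s
D * t = 1.3240e-11 * 4809.6000 = 6.3679e-08
x = 2 * sqrt(D*t) = 2 * sqrt(6.3679e-08) = 5.0469e-04 m = 0.5047 mm


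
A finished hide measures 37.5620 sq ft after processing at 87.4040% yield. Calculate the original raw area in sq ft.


Formula: raw = finished * 100 / yield
Substituting: raw = 37.5620 * 100 / 87.4040
Result: 42.9751 sq ft


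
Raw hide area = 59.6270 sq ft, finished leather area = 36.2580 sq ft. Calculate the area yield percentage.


Formula: Yield = finished / raw * 100
Substituting: Yield = 36.2580 / 59.6270 * 100
Result: 60.8080 %


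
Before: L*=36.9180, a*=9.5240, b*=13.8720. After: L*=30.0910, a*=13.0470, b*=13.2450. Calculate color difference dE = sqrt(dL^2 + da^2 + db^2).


dL = -6.8270, da = 3.5230, db = -0.6270
dE = sqrt((-6.8270)^2 + 3.5230^2 + (-0.6270)^2) = 7.7080


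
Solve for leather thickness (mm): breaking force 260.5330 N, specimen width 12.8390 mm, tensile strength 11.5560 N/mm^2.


Formula: t = F / (TS * w)
Substituting: t = 260.5330 / (11.5560 * 12.8390)
Result: 1.7560 mm


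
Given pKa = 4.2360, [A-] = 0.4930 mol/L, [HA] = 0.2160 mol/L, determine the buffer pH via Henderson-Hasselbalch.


ratio = [A-] / [HA] = 0.4930 / 0.2160 = 2.2824
log10(ratio) = 0.3584
pH = pKa + log10(ratio) = 4.2360 + 0.3584 = 4.5944


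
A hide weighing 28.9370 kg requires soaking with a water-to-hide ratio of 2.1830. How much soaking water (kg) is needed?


Formula: Water = hide_weight * ratio
Substituting: Water = 28.9370 * 2.1830
Result: 63.1695 kg


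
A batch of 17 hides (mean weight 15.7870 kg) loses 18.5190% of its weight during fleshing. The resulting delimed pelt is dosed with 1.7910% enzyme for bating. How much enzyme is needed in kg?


Total_raw = N * avg_wt = 17 * 15.7870 = 268.3790 kg
Substrate = Total_raw * (1 - loss/100) = 268.3790 * (1 - 18.5190/100) = 218.6779 kg
Enzyme = Substrate * pct / 100 = 218.6779 * 1.7910 / 100 = 3.9165 kg


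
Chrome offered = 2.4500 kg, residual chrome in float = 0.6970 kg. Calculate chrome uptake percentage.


Formula: Uptake = (offered - residual) / offered * 100
Substituting: Uptake = (2.4500 - 0.6970) / 2.4500 * 100
Result: 71.5510 %


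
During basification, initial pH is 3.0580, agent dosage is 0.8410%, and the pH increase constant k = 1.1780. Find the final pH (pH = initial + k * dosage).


Formula: pH_final = pH_initial + k * base_pct
Substituting: pH_final = 3.0580 + 1.1780 * 0.8410
Result: 4.0487


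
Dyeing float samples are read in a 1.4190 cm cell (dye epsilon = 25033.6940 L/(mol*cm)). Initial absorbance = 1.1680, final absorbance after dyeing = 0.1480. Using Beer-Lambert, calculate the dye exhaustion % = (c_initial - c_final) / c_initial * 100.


c_initial = A_i / (epsilon * l) = 1.1680 / (25033.6940 * 1.4190) = 3.2880e-05 mol/L
c_final = A_f / (epsilon * l) = 0.1480 / (25033.6940 * 1.4190) = 4.1663e-06 mol/L
Exhaustion = (c_initial - c_final) / c_initial * 100 = (3.2880e-05 - 4.1663e-06) / 3.2880e-05 * 100 = 87.3288 %


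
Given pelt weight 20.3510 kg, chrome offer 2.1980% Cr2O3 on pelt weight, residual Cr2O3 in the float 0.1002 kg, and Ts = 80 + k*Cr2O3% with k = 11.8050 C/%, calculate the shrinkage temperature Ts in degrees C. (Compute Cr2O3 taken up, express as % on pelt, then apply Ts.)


Offered = pelt * offer_pct / 100 = 20.3510 * 2.1980 / 100 = 0.4473 kg
Uptake = offered - residual = 0.4473 - 0.1002 = 0.3471 kg
Cr2O3% on pelt = uptake / pelt * 100 = 0.3471 / 20.3510 * 100 = 1.7056 %
Ts = 80 + k * Cr2O3% = 80 + 11.8050 * 1.7056 = 100.1351 C


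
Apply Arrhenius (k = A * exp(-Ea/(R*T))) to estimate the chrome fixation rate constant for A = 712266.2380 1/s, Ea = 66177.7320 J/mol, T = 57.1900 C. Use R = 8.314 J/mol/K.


T_K = T_C + 273.15 = 57.1900 + 273.15 = 330.3400 K
exponent = -Ea / (R * T_K) = -66177.7320 / (8.314 * 330.3400) = -24.0958
k = A * exp(exponent) = 712266.2380 * exp(-24.0958) = 2.4433e-05 1/s


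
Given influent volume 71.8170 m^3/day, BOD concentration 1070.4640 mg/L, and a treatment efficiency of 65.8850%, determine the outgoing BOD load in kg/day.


Load_in = volume * conc / 1000 = 71.8170 * 1070.4640 / 1000 = 76.8775 kg/day
Removed = Load_in * eff / 100 = 76.8775 * 65.8850 / 100 = 50.6507 kg/day
Load_out = Load_in - Removed = 76.8775 - 50.6507 = 26.2268 kg/day


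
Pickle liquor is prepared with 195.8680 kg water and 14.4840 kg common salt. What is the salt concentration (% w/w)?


Formula: Conc = salt / (water + salt) * 100
Substituting: Conc = 14.4840 / (195.8680 + 14.4840) * 100
Result: 6.8856 %


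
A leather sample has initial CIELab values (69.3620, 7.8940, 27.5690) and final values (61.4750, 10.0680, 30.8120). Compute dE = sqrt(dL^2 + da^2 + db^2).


dL = -7.8870, da = 2.1740, db = 3.2430
dE = sqrt((-7.8870)^2 + 2.1740^2 + 3.2430^2) = 8.8005


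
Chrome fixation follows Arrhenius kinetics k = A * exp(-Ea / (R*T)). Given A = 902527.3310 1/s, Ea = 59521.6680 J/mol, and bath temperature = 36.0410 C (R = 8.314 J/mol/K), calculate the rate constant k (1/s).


T_K = T_C + 273.15 = 36.0410 + 273.15 = 309.1910 K
exponent = -Ea / (R * T_K) = -59521.6680 / (8.314 * 309.1910) = -23.1547
k = A * exp(exponent) = 902527.3310 * exp(-23.1547) = 7.9346e-05 1/s


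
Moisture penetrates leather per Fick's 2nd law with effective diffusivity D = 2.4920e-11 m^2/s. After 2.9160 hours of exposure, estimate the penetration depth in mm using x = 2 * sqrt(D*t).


t = 2.9160 hr * 3600 = 10497.6000 s
D * t = 2.4920e-11 * 10497.6000 = 2.6160e-07
x = 2 * sqrt(D*t) = 2 * sqrt(2.6160e-07) = 0.00102294 m = 1.0229 mm


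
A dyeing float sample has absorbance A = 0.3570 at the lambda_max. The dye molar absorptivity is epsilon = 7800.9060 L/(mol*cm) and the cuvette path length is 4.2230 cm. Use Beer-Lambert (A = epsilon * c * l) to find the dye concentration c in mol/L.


Formula: c = A / (epsilon * l)
Substituting: c = 0.3570 / (7800.9060 * 4.2230)
Result: 1.0837e-05 mol/L


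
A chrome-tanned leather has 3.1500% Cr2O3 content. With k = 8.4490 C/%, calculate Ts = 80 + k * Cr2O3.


Formula: Ts = 80 + k * Cr2O3
Substituting: Ts = 80 + 8.4490 * 3.1500
Result: 106.6144 C


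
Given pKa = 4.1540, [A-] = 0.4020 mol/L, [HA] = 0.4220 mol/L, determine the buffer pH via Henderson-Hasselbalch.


ratio = [A-] / [HA] = 0.4020 / 0.4220 = 0.9526
log10(ratio) = -0.0210864
pH = pKa + log10(ratio) = 4.1540 - 0.0210864 = 4.1329


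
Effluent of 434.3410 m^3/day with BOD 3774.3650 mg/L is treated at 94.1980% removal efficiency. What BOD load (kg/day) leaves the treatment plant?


Load_in = volume * conc / 1000 = 434.3410 * 3774.3650 / 1000 = 1639.3615 kg/day
Removed = Load_in * eff / 100 = 1639.3615 * 94.1980 / 100 = 1544.2457 kg/day
Load_out = Load_in - Removed = 1639.3615 - 1544.2457 = 95.1158 kg/day


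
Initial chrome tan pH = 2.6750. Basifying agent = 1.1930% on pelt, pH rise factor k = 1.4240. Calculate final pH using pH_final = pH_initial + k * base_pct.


Formula: pH_final = pH_initial + k * base_pct
Substituting: pH_final = 2.6750 + 1.4240 * 1.1930
Result: 4.3738


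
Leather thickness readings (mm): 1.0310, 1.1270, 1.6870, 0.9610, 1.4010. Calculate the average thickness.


Formula: Average = sum / n
Substituting: Average = 6.2070 / 5
Result: 1.2414 mm


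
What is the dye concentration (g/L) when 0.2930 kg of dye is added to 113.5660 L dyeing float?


Formula: Conc = dye_mass(kg) / volume(L) * 1000
Substituting: Conc = 0.2930 / 113.5660 * 1000
Result: 2.5800 g/L


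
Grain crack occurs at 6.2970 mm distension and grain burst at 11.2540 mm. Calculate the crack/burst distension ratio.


Formula: Ratio = crack / burst
Substituting: Ratio = 6.2970 / 11.2540
Result: 0.5595


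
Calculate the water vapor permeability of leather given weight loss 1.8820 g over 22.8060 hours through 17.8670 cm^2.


Formula: WVP = loss / (area * time)
Substituting: WVP = 1.8820 / (17.8670 * 22.8060)
Result: 0.00461869 g/(cm^2*hr)


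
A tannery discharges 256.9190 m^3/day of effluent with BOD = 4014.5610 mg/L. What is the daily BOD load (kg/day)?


Formula: BOD_load = volume * conc / 1000
Substituting: BOD_load = 256.9190 * 4014.5610 / 1000
Result: 1031.4170 kg/day


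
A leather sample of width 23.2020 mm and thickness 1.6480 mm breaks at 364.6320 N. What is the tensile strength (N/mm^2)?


Formula: TS = force / (width * thickness)
Substituting: TS = 364.6320 / (23.2020 * 1.6480)
Result: 9.5361 N/mm^2


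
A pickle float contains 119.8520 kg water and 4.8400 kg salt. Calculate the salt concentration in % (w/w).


Formula: Conc = salt / (water + salt) * 100
Substituting: Conc = 4.8400 / (119.8520 + 4.8400) * 100
Result: 3.8816 %


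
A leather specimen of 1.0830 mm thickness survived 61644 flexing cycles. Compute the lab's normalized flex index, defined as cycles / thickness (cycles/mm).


Formula: Index = cycles / thickness
Substituting: Index = 61644 / 1.0830
Result: 56919.6676 cycles/mm


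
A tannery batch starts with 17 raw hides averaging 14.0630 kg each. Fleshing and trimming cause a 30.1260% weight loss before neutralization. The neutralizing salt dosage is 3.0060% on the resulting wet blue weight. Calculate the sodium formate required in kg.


Total_raw = N * avg_wt = 17 * 14.0630 = 239.0710 kg
Substrate = Total_raw * (1 - loss/100) = 239.0710 * (1 - 30.1260/100) = 167.0485 kg
Neutralizer = Substrate * pct / 100 = 167.0485 * 3.0060 / 100 = 5.0215 kg


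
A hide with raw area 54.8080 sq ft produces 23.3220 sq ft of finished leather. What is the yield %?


Formula: Yield = finished / raw * 100
Substituting: Yield = 23.3220 / 54.8080 * 100
Result: 42.5522 %


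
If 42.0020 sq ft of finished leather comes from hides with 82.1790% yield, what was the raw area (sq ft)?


Formula: raw = finished * 100 / yield
Substituting: raw = 42.0020 * 100 / 82.1790
Result: 51.1104 sq ft


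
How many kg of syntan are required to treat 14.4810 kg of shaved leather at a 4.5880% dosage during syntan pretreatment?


Formula: Syntan = substrate * pct / 100
Substituting: Syntan = 14.4810 * 4.5880 / 100
Result: 0.6644 kg


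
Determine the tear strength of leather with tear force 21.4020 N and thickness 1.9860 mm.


Formula: Tear strength = force / thickness
Substituting: Tear strength = 21.4020 / 1.9860
Result: 10.7764 N/mm


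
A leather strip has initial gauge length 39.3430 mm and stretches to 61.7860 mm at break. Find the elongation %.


Formula: Elongation = (Lf - L0) / L0 * 100
Substituting: Elongation = (61.7860 - 39.3430) / 39.3430 * 100
Result: 57.0445 %


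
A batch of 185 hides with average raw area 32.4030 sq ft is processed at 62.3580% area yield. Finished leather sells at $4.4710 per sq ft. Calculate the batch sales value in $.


Raw_total = N * avg_area = 185 * 32.4030 = 5994.5550 sq ft
Finished = Raw_total * yield / 100 = 5994.5550 * 62.3580 / 100 = 3738.0846 sq ft
Value = Finished * price = 3738.0846 * 4.4710 = 16712.9763 $


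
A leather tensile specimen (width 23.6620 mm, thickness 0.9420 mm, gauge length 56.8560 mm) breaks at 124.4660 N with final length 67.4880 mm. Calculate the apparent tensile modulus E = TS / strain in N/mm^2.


TS = F / (w * t) = 124.4660 / (23.6620 * 0.9420) = 5.5840 N/mm^2
strain = (Lf - L0) / L0 = (67.4880 - 56.8560) / 56.8560 = 0.1870
E = TS / strain = 5.5840 / 0.1870 = 29.8614 N/mm^2


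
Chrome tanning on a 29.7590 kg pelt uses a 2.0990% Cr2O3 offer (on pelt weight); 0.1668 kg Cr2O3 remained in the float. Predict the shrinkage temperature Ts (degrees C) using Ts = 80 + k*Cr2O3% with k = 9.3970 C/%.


Offered = pelt * offer_pct / 100 = 29.7590 * 2.0990 / 100 = 0.6246 kg
Uptake = offered - residual = 0.6246 - 0.1668 = 0.4578 kg
Cr2O3% on pelt = uptake / pelt * 100 = 0.4578 / 29.7590 * 100 = 1.5385 %
Ts = 80 + k * Cr2O3% = 80 + 9.3970 * 1.5385 = 94.4573 C


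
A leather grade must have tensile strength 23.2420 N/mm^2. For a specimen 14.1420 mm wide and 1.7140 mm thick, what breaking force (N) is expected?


Formula: F = TS * w * t
Substituting: F = 23.2420 * 14.1420 * 1.7140
Result: 563.3719 N


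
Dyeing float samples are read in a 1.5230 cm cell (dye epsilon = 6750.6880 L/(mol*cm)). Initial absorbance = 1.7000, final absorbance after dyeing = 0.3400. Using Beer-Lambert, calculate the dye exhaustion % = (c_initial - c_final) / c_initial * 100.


c_initial = A_i / (epsilon * l) = 1.7000 / (6750.6880 * 1.5230) = 1.6535e-04 mol/L
c_final = A_f / (epsilon * l) = 0.3400 / (6750.6880 * 1.5230) = 3.3070e-05 mol/L
Exhaustion = (c_initial - c_final) / c_initial * 100 = (1.6535e-04 - 3.3070e-05) / 1.6535e-04 * 100 = 80.0000 %


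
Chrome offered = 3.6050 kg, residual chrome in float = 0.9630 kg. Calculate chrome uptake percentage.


Formula: Uptake = (offered - residual) / offered * 100
Substituting: Uptake = (3.6050 - 0.9630) / 3.6050 * 100
Result: 73.2871 %


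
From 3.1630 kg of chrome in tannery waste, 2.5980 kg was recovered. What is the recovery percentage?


Formula: Recovery = recovered / input * 100
Substituting: Recovery = 2.5980 / 3.1630 * 100
Result: 82.1372 %


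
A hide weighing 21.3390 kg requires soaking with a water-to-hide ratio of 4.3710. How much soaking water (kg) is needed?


Formula: Water = hide_weight * ratio
Substituting: Water = 21.3390 * 4.3710
Result: 93.2728 kg


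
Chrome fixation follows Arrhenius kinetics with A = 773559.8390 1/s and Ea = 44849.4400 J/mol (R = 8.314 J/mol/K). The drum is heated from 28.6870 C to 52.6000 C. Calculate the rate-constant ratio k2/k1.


T1 = 28.6870 + 273.15 = 301.8370 K; T2 = 52.6000 + 273.15 = 325.7500 K
k1 = A * exp(-Ea/(R*T1)) = 773559.8390 * exp(-44849.4400/(8.314*301.8370)) = 0.0133893 1/s
k2 = A * exp(-Ea/(R*T2)) = 773559.8390 * exp(-44849.4400/(8.314*325.7500)) = 0.049721 1/s
k2/k1 = 0.049721 / 0.0133893 = 3.7135


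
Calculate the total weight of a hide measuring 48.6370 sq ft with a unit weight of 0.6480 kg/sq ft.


Formula: Weight = area * weight_per_sqft
Substituting: Weight = 48.6370 * 0.6480
Result: 31.5168 kg


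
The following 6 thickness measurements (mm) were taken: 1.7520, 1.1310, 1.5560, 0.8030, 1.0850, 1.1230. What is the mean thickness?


Formula: Average = sum / n
Substituting: Average = 7.4500 / 6
Result: 1.2417 mm


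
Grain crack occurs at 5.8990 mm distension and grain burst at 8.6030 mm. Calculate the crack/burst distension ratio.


Formula: Ratio = crack / burst
Substituting: Ratio = 5.8990 / 8.6030
Result: 0.6857


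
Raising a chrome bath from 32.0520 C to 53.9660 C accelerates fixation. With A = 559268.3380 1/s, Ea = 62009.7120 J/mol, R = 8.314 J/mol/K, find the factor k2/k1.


T1 = 32.0520 + 273.15 = 305.2020 K; T2 = 53.9660 + 273.15 = 327.1160 K
k1 = A * exp(-Ea/(R*T1)) = 559268.3380 * exp(-62009.7120/(8.314*305.2020)) = 1.3627e-05 1/s
k2 = A * exp(-Ea/(R*T2)) = 559268.3380 * exp(-62009.7120/(8.314*327.1160)) = 7.0050e-05 1/s
k2/k1 = 7.0050e-05 / 1.3627e-05 = 5.1404


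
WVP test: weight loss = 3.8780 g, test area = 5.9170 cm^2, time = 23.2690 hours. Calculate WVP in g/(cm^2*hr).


Formula: WVP = loss / (area * time)
Substituting: WVP = 3.8780 / (5.9170 * 23.2690)
Result: 0.0281662 g/(cm^2*hr)


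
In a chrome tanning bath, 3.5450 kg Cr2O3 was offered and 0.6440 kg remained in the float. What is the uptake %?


Formula: Uptake = (offered - residual) / offered * 100
Substituting: Uptake = (3.5450 - 0.6440) / 3.5450 * 100
Result: 81.8336 %


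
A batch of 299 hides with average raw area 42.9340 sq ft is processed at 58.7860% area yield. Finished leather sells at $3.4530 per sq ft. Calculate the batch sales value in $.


Raw_total = N * avg_area = 299 * 42.9340 = 12837.2660 sq ft
Finished = Raw_total * yield / 100 = 12837.2660 * 58.7860 / 100 = 7546.5152 sq ft
Value = Finished * price = 7546.5152 * 3.4530 = 26058.1170 $


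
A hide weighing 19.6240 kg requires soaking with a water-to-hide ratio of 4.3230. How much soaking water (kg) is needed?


Formula: Water = hide_weight * ratio
Substituting: Water = 19.6240 * 4.3230
Result: 84.8346 kg


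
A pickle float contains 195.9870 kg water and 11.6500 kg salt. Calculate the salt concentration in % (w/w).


Formula: Conc = salt / (water + salt) * 100
Substituting: Conc = 11.6500 / (195.9870 + 11.6500) * 100
Result: 5.6108 %


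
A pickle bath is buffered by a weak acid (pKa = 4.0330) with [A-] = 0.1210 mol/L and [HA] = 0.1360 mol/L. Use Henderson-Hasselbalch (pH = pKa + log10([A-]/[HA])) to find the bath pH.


ratio = [A-] / [HA] = 0.1210 / 0.1360 = 0.8897
log10(ratio) = -0.0507535
pH = pKa + log10(ratio) = 4.0330 - 0.0507535 = 3.9822


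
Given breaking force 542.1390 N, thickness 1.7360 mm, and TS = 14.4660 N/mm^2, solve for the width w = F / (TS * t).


Formula: w = F / (TS * t)
Substituting: w = 542.1390 / (14.4660 * 1.7360)
Result: 21.5880 mm


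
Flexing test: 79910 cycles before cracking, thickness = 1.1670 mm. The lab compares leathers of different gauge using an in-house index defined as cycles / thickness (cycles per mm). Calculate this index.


Formula: Index = cycles / thickness
Substituting: Index = 79910 / 1.1670
Result: 68474.7215 cycles/mm


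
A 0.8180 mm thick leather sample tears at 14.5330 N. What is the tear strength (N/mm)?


Formula: Tear strength = force / thickness
Substituting: Tear strength = 14.5330 / 0.8180
Result: 17.7665 N/mm


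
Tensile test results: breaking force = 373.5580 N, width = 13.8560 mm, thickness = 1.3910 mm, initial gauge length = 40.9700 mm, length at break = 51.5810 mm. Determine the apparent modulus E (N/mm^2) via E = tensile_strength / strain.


TS = F / (w * t) = 373.5580 / (13.8560 * 1.3910) = 19.3818 N/mm^2
strain = (Lf - L0) / L0 = (51.5810 - 40.9700) / 40.9700 = 0.2590
E = TS / strain = 19.3818 / 0.2590 = 74.8346 N/mm^2


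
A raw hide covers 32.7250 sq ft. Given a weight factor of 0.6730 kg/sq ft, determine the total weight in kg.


Formula: Weight = area * weight_per_sqft
Substituting: Weight = 32.7250 * 0.6730
Result: 22.0239 kg


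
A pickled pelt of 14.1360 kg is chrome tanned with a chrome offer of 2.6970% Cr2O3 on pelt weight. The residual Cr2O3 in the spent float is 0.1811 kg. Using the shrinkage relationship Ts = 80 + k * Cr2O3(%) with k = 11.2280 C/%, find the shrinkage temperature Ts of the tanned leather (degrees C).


Offered = pelt * offer_pct / 100 = 14.1360 * 2.6970 / 100 = 0.3812 kg
Uptake = offered - residual = 0.3812 - 0.1811 = 0.2001 kg
Cr2O3% on pelt = uptake / pelt * 100 = 0.2001 / 14.1360 * 100 = 1.4159 %
Ts = 80 + k * Cr2O3% = 80 + 11.2280 * 1.4159 = 95.8974 C


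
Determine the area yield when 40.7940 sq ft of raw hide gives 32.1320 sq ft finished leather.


Formula: Yield = finished / raw * 100
Substituting: Yield = 32.1320 / 40.7940 * 100
Result: 78.7665 %


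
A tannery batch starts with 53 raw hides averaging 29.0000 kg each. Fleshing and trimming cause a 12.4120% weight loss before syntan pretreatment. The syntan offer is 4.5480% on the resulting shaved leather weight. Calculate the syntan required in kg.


Total_raw = N * avg_wt = 53 * 29.0000 = 1537.0000 kg
Substrate = Total_raw * (1 - loss/100) = 1537.0000 * (1 - 12.4120/100) = 1346.2276 kg
Syntan = Substrate * pct / 100 = 1346.2276 * 4.5480 / 100 = 61.2264 kg


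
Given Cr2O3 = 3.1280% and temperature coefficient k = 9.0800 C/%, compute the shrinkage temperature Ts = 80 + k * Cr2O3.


Formula: Ts = 80 + k * Cr2O3
Substituting: Ts = 80 + 9.0800 * 3.1280
Result: 108.4022 C


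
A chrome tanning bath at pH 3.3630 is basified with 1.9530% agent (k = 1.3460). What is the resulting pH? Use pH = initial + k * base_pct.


Formula: pH_final = pH_initial + k * base_pct
Substituting: pH_final = 3.3630 + 1.3460 * 1.9530
Result: 5.9917


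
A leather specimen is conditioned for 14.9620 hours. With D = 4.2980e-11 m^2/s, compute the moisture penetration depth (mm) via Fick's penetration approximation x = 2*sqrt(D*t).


t = 14.9620 hr * 3600 = 53863.2000 s
D * t = 4.2980e-11 * 53863.2000 = 2.3150e-06
x = 2 * sqrt(D*t) = 2 * sqrt(2.3150e-06) = 0.00304305 m = 3.0431 mm


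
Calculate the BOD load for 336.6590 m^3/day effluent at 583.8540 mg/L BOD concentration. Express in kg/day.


Formula: BOD_load = volume * conc / 1000
Substituting: BOD_load = 336.6590 * 583.8540 / 1000
Result: 196.5597 kg/day


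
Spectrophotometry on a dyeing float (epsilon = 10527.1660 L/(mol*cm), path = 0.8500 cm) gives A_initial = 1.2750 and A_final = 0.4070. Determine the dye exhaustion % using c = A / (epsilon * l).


c_initial = A_i / (epsilon * l) = 1.2750 / (10527.1660 * 0.8500) = 1.4249e-04 mol/L
c_final = A_f / (epsilon * l) = 0.4070 / (10527.1660 * 0.8500) = 4.5485e-05 mol/L
Exhaustion = (c_initial - c_final) / c_initial * 100 = (1.4249e-04 - 4.5485e-05) / 1.4249e-04 * 100 = 68.0784 %


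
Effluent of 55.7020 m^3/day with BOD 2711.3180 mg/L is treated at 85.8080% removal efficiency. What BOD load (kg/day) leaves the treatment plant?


Load_in = volume * conc / 1000 = 55.7020 * 2711.3180 / 1000 = 151.0258 kg/day
Removed = Load_in * eff / 100 = 151.0258 * 85.8080 / 100 = 129.5922 kg/day
Load_out = Load_in - Removed = 151.0258 - 129.5922 = 21.4336 kg/day


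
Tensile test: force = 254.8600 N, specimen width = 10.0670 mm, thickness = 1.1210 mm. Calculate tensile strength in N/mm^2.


Formula: TS = force / (width * thickness)
Substituting: TS = 254.8600 / (10.0670 * 1.1210)
Result: 22.5837 N/mm^2


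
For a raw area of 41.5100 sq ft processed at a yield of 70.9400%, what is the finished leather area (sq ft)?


Formula: finished = raw * yield / 100
Substituting: finished = 41.5100 * 70.9400 / 100
Result: 29.4472 sq ft


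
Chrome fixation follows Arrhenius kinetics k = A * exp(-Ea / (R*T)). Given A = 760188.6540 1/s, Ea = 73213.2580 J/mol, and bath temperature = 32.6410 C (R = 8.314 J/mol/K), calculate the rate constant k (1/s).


T_K = T_C + 273.15 = 32.6410 + 273.15 = 305.7910 K
exponent = -Ea / (R * T_K) = -73213.2580 / (8.314 * 305.7910) = -28.7975
k = A * exp(exponent) = 760188.6540 * exp(-28.7975) = 2.3677e-07 1/s


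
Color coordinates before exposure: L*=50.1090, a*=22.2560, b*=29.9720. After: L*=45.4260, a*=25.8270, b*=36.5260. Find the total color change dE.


dL = -4.6830, da = 3.5710, db = 6.5540
dE = sqrt((-4.6830)^2 + 3.5710^2 + 6.5540^2) = 8.8112


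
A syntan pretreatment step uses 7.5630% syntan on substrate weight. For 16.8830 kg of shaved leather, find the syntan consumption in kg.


Formula: Syntan = substrate * pct / 100
Substituting: Syntan = 16.8830 * 7.5630 / 100
Result: 1.2769 kg


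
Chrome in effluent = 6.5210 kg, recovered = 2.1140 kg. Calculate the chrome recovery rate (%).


Formula: Recovery = recovered / input * 100
Substituting: Recovery = 2.1140 / 6.5210 * 100
Result: 32.4183 %


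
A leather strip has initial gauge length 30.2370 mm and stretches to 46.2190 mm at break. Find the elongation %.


Formula: Elongation = (Lf - L0) / L0 * 100
Substituting: Elongation = (46.2190 - 30.2370) / 30.2370 * 100
Result: 52.8558 %


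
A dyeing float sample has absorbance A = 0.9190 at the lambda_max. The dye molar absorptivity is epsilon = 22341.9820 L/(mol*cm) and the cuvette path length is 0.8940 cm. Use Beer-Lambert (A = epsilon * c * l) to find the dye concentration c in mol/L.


Formula: c = A / (epsilon * l)
Substituting: c = 0.9190 / (22341.9820 * 0.8940)
Result: 4.6010e-05 mol/L


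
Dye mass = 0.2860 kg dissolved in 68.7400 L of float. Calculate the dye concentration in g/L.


Formula: Conc = dye_mass(kg) / volume(L) * 1000
Substituting: Conc = 0.2860 / 68.7400 * 1000
Result: 4.1606 g/L


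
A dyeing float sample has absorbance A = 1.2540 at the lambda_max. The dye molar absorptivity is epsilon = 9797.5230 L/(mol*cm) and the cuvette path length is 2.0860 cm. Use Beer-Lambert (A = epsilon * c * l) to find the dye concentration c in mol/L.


Formula: c = A / (epsilon * l)
Substituting: c = 1.2540 / (9797.5230 * 2.0860)
Result: 6.1357e-05 mol/L


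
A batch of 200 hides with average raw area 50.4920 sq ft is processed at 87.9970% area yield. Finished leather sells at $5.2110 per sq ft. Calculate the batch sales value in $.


Raw_total = N * avg_area = 200 * 50.4920 = 10098.4000 sq ft
Finished = Raw_total * yield / 100 = 10098.4000 * 87.9970 / 100 = 8886.2890 sq ft
Value = Finished * price = 8886.2890 * 5.2110 = 46306.4522 $


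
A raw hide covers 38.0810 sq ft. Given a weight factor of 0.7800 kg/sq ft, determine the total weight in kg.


Formula: Weight = area * weight_per_sqft
Substituting: Weight = 38.0810 * 0.7800
Result: 29.7032 kg


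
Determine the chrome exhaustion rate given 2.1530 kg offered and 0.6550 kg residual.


Formula: Uptake = (offered - residual) / offered * 100
Substituting: Uptake = (2.1530 - 0.6550) / 2.1530 * 100
Result: 69.5773 %


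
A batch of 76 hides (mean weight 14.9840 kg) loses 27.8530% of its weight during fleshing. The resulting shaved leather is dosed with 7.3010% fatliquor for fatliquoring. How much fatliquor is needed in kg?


Total_raw = N * avg_wt = 76 * 14.9840 = 1138.7840 kg
Substrate = Total_raw * (1 - loss/100) = 1138.7840 * (1 - 27.8530/100) = 821.5985 kg
Fat = Substrate * pct / 100 = 821.5985 * 7.3010 / 100 = 59.9849 kg


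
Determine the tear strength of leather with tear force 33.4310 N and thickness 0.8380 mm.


Formula: Tear strength = force / thickness
Substituting: Tear strength = 33.4310 / 0.8380
Result: 39.8938 N/mm


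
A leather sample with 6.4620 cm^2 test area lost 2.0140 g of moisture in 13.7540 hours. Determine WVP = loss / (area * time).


Formula: WVP = loss / (area * time)
Substituting: WVP = 2.0140 / (6.4620 * 13.7540)
Result: 0.0226602 g/(cm^2*hr)


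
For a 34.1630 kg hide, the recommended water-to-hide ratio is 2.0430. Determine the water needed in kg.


Formula: Water = hide_weight * ratio
Substituting: Water = 34.1630 * 2.0430
Result: 69.7950 kg


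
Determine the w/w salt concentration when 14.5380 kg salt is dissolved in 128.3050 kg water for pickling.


Formula: Conc = salt / (water + salt) * 100
Substituting: Conc = 14.5380 / (128.3050 + 14.5380) * 100
Result: 10.1776 %


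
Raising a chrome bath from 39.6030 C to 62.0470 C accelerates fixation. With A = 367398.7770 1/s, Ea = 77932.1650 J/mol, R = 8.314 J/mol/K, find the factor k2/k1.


T1 = 39.6030 + 273.15 = 312.7530 K; T2 = 62.0470 + 273.15 = 335.1970 K
k1 = A * exp(-Ea/(R*T1)) = 367398.7770 * exp(-77932.1650/(8.314*312.7530)) = 3.5382e-08 1/s
k2 = A * exp(-Ea/(R*T2)) = 367398.7770 * exp(-77932.1650/(8.314*335.1970)) = 2.6322e-07 1/s
k2/k1 = 2.6322e-07 / 3.5382e-08 = 7.4395


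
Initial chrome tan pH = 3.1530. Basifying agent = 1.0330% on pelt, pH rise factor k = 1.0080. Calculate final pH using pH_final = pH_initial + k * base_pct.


Formula: pH_final = pH_initial + k * base_pct
Substituting: pH_final = 3.1530 + 1.0080 * 1.0330
Result: 4.1943


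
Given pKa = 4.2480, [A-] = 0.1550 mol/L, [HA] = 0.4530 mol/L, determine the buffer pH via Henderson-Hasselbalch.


ratio = [A-] / [HA] = 0.1550 / 0.4530 = 0.3422
log10(ratio) = -0.4658
pH = pKa + log10(ratio) = 4.2480 - 0.4658 = 3.7822


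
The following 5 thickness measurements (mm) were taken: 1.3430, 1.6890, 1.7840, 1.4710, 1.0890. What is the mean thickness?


Formula: Average = sum / n
Substituting: Average = 7.3760 / 5
Result: 1.4752 mm


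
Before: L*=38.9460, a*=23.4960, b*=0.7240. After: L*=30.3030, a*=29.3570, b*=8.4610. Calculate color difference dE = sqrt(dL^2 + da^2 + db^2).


dL = -8.6430, da = 5.8610, db = 7.7370
dE = sqrt((-8.6430)^2 + 5.8610^2 + 7.7370^2) = 12.9967


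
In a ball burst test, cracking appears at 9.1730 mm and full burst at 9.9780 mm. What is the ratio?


Formula: Ratio = crack / burst
Substituting: Ratio = 9.1730 / 9.9780
Result: 0.9193


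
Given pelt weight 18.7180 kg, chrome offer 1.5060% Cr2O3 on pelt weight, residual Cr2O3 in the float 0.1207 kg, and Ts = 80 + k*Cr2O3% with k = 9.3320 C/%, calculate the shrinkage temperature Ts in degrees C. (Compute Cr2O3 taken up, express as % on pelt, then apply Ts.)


Offered = pelt * offer_pct / 100 = 18.7180 * 1.5060 / 100 = 0.2819 kg
Uptake = offered - residual = 0.2819 - 0.1207 = 0.1612 kg
Cr2O3% on pelt = uptake / pelt * 100 = 0.1612 / 18.7180 * 100 = 0.8612 %
Ts = 80 + k * Cr2O3% = 80 + 9.3320 * 0.8612 = 88.0364 C


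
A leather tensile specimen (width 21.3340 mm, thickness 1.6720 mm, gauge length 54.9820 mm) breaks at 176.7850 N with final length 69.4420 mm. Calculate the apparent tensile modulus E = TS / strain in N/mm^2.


TS = F / (w * t) = 176.7850 / (21.3340 * 1.6720) = 4.9561 N/mm^2
strain = (Lf - L0) / L0 = (69.4420 - 54.9820) / 54.9820 = 0.2630
E = TS / strain = 4.9561 / 0.2630 = 18.8447 N/mm^2


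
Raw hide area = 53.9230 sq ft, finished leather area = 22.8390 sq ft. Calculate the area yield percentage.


Formula: Yield = finished / raw * 100
Substituting: Yield = 22.8390 / 53.9230 * 100
Result: 42.3548 %


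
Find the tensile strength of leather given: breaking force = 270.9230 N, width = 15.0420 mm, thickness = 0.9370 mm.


Formula: TS = force / (width * thickness)
Substituting: TS = 270.9230 / (15.0420 * 0.9370)
Result: 19.2221 N/mm^2


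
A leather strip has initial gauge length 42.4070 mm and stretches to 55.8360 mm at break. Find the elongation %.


Formula: Elongation = (Lf - L0) / L0 * 100
Substituting: Elongation = (55.8360 - 42.4070) / 42.4070 * 100
Result: 31.6669 %


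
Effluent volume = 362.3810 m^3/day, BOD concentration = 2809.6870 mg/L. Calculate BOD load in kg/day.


Formula: BOD_load = volume * conc / 1000
Substituting: BOD_load = 362.3810 * 2809.6870 / 1000
Result: 1018.1772 kg/day


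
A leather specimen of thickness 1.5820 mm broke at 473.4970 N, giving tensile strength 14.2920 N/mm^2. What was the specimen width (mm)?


Formula: w = F / (TS * t)
Substituting: w = 473.4970 / (14.2920 * 1.5820)
Result: 20.9420 mm


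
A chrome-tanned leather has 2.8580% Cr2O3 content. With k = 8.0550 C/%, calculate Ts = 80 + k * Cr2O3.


Formula: Ts = 80 + k * Cr2O3
Substituting: Ts = 80 + 8.0550 * 2.8580
Result: 103.0212 C


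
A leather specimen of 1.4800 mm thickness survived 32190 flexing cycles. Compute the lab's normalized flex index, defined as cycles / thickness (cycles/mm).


Formula: Index = cycles / thickness
Substituting: Index = 32190 / 1.4800
Result: 21750.0000 cycles/mm


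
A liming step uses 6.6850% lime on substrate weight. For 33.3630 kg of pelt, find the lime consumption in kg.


Formula: Lime = substrate * pct / 100
Substituting: Lime = 33.3630 * 6.6850 / 100
Result: 2.2303 kg


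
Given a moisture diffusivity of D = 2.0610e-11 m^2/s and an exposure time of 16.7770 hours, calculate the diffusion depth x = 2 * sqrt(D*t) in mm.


t = 16.7770 hr * 3600 = 60397.2000 s
D * t = 2.0610e-11 * 60397.2000 = 1.2448e-06
x = 2 * sqrt(D*t) = 2 * sqrt(1.2448e-06) = 0.0022314 m = 2.2314 mm


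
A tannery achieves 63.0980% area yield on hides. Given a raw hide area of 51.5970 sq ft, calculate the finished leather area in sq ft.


Formula: finished = raw * yield / 100
Substituting: finished = 51.5970 * 63.0980 / 100
Result: 32.5567 sq ft


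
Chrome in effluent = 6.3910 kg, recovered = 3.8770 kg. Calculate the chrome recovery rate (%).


Formula: Recovery = recovered / input * 100
Substituting: Recovery = 3.8770 / 6.3910 * 100
Result: 60.6634 %


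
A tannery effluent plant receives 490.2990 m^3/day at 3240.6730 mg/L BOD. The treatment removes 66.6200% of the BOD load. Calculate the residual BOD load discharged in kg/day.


Load_in = volume * conc / 1000 = 490.2990 * 3240.6730 / 1000 = 1588.8987 kg/day
Removed = Load_in * eff / 100 = 1588.8987 * 66.6200 / 100 = 1058.5243 kg/day
Load_out = Load_in - Removed = 1588.8987 - 1058.5243 = 530.3744 kg/day


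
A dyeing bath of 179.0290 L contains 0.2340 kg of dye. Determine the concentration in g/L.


Formula: Conc = dye_mass(kg) / volume(L) * 1000
Substituting: Conc = 0.2340 / 179.0290 * 1000
Result: 1.3071 g/L


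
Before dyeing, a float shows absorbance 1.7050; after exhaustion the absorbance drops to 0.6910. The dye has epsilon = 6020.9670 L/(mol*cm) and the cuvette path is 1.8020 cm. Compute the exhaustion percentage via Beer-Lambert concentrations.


c_initial = A_i / (epsilon * l) = 1.7050 / (6020.9670 * 1.8020) = 1.5715e-04 mol/L
c_final = A_f / (epsilon * l) = 0.6910 / (6020.9670 * 1.8020) = 6.3688e-05 mol/L
Exhaustion = (c_initial - c_final) / c_initial * 100 = (1.5715e-04 - 6.3688e-05) / 1.5715e-04 * 100 = 59.4721 %


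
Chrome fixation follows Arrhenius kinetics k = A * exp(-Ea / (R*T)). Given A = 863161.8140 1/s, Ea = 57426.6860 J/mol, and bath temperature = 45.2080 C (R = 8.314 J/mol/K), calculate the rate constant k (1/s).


T_K = T_C + 273.15 = 45.2080 + 273.15 = 318.3580 K
exponent = -Ea / (R * T_K) = -57426.6860 / (8.314 * 318.3580) = -21.6964
k = A * exp(exponent) = 863161.8140 * exp(-21.6964) = 3.2618e-04 1/s


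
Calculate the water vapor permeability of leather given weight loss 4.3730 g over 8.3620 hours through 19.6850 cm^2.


Formula: WVP = loss / (area * time)
Substituting: WVP = 4.3730 / (19.6850 * 8.3620)
Result: 0.0265665 g/(cm^2*hr)


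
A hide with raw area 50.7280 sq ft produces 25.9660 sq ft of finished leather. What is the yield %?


Formula: Yield = finished / raw * 100
Substituting: Yield = 25.9660 / 50.7280 * 100
Result: 51.1867 %


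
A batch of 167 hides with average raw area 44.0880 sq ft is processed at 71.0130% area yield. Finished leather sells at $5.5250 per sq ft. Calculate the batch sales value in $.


Raw_total = N * avg_area = 167 * 44.0880 = 7362.6960 sq ft
Finished = Raw_total * yield / 100 = 7362.6960 * 71.0130 / 100 = 5228.4713 sq ft
Value = Finished * price = 5228.4713 * 5.5250 = 28887.3040 $


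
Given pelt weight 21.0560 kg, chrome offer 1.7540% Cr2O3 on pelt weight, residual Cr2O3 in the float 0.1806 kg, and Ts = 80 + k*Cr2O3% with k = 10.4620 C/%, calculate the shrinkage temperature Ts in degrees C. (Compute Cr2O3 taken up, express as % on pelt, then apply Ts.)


Offered = pelt * offer_pct / 100 = 21.0560 * 1.7540 / 100 = 0.3693 kg
Uptake = offered - residual = 0.3693 - 0.1806 = 0.1887 kg
Cr2O3% on pelt = uptake / pelt * 100 = 0.1887 / 21.0560 * 100 = 0.8963 %
Ts = 80 + k * Cr2O3% = 80 + 10.4620 * 0.8963 = 89.3770 C


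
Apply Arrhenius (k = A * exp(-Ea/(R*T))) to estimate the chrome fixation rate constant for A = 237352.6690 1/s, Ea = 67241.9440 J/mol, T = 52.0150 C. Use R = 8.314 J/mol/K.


T_K = T_C + 273.15 = 52.0150 + 273.15 = 325.1650 K
exponent = -Ea / (R * T_K) = -67241.9440 / (8.314 * 325.1650) = -24.8729
k = A * exp(exponent) = 237352.6690 * exp(-24.8729) = 3.7431e-06 1/s


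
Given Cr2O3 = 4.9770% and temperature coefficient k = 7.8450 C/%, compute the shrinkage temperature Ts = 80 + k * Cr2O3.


Formula: Ts = 80 + k * Cr2O3
Substituting: Ts = 80 + 7.8450 * 4.9770
Result: 119.0446 C


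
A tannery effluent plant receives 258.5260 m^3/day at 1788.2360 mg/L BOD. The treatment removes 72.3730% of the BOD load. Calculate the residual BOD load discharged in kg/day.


Load_in = volume * conc / 1000 = 258.5260 * 1788.2360 / 1000 = 462.3055 kg/day
Removed = Load_in * eff / 100 = 462.3055 * 72.3730 / 100 = 334.5844 kg/day
Load_out = Load_in - Removed = 462.3055 - 334.5844 = 127.7211 kg/day


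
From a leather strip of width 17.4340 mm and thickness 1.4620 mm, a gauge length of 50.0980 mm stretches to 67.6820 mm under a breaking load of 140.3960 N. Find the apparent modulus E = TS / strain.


TS = F / (w * t) = 140.3960 / (17.4340 * 1.4620) = 5.5082 N/mm^2
strain = (Lf - L0) / L0 = (67.6820 - 50.0980) / 50.0980 = 0.3510
E = TS / strain = 5.5082 / 0.3510 = 15.6933 N/mm^2


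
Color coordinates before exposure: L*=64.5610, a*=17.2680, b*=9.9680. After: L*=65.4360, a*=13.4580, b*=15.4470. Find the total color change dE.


dL = 0.8750, da = -3.8100, db = 5.4790
dE = sqrt(0.8750^2 + (-3.8100)^2 + 5.4790^2) = 6.7306


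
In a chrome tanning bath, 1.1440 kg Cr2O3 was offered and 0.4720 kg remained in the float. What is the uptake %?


Formula: Uptake = (offered - residual) / offered * 100
Substituting: Uptake = (1.1440 - 0.4720) / 1.1440 * 100
Result: 58.7413 %


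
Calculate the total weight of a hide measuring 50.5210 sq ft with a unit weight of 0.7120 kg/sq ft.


Formula: Weight = area * weight_per_sqft
Substituting: Weight = 50.5210 * 0.7120
Result: 35.9710 kg


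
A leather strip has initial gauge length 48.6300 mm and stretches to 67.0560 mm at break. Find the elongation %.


Formula: Elongation = (Lf - L0) / L0 * 100
Substituting: Elongation = (67.0560 - 48.6300) / 48.6300 * 100
Result: 37.8902 %


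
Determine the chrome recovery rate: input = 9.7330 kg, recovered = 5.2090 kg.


Formula: Recovery = recovered / input * 100
Substituting: Recovery = 5.2090 / 9.7330 * 100
Result: 53.5190 %


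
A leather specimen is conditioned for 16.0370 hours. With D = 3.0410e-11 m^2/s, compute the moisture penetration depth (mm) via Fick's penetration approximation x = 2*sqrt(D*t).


t = 16.0370 hr * 3600 = 57733.2000 s
D * t = 3.0410e-11 * 57733.2000 = 1.7557e-06
x = 2 * sqrt(D*t) = 2 * sqrt(1.7557e-06) = 0.00265003 m = 2.6500 mm


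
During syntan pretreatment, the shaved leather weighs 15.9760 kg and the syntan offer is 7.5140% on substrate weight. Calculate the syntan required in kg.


Formula: Syntan = substrate * pct / 100
Substituting: Syntan = 15.9760 * 7.5140 / 100
Result: 1.2004 kg


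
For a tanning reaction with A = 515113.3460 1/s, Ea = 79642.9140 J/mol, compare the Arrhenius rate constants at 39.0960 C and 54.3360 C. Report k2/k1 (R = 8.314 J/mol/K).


T1 = 39.0960 + 273.15 = 312.2460 K; T2 = 54.3360 + 273.15 = 327.4860 K
k1 = A * exp(-Ea/(R*T1)) = 515113.3460 * exp(-79642.9140/(8.314*312.2460)) = 2.4446e-08 1/s
k2 = A * exp(-Ea/(R*T2)) = 515113.3460 * exp(-79642.9140/(8.314*327.4860)) = 1.0192e-07 1/s
k2/k1 = 1.0192e-07 / 2.4446e-08 = 4.1690


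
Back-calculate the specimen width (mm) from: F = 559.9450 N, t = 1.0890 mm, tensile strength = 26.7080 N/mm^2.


Formula: w = F / (TS * t)
Substituting: w = 559.9450 / (26.7080 * 1.0890)
Result: 19.2520 mm
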